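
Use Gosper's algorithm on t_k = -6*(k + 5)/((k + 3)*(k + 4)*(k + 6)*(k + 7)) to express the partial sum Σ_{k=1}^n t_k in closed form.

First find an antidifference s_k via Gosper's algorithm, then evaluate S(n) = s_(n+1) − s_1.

Compute t_(k+1)/t_k: get (k + 3)*(k + 6)**2/((k + 5)**2*(k + 8)).
Take A(k)=k + 3, B(k)=k + 8, C(k)=k**2 + 10*k + 25.
Solve (k + 3)·f(k+1) − (k + 7)·f(k) = k**2 + 10*k + 25.
Bound: deg f ≤ 4.
Match coefficients ⇒ f(k) = k*(k + 4)*(k + 5)*(k + 9)/36.
Certificate R = B(k−1)f/C = k*(k + 4)*(k + 7)*(k + 9)/(36*(k + 5)) gives s_k = k*(-k - 9)/(6*(k**2 + 9*k + 18)).
Δs = 6*(-k - 5)/(k**4 + 20*k**3 + 145*k**2 + 450*k + 504), as required.
Σ_(k=1)^n t_k = s_(n+1) − s_(1) = ((-n**2 - 11*n - 10)/(6*(n**2 + 11*n + 28))) − (-5/84), i.e. 3*n*(-n - 11)/(28*(n**2 + 11*n + 28)).

S(n) = 3*n*(-n - 11)/(28*(n**2 + 11*n + 28))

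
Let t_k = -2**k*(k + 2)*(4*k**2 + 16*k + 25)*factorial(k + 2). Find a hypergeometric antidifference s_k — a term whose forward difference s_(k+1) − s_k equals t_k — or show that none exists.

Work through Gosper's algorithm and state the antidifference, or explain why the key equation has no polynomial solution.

s_k = -2**k*(2*k**2 + 3*k + 4)*factorial(k + 2)

t_(k+1)/t_k = (k + 3)**2*(32*k + 8*(k + 1)**2 + 82)/((k + 2)*(4*k**2 + 16*k + 25)).
So A=2*k + 6 and B=1, with C=k**3 + 6*k**2 + 57*k/4 + 25/2.
Need (2*k + 6)·f(k+1) − (1)·f(k) = k**3 + 6*k**2 + 57*k/4 + 25/2.
deg f ≤ 2 (via 1,0,3).
Coefficient equations give f(k) = (2*k**2 + 3*k + 4)/4.
So s_k = (B(k−1)f/C)·t_k = ((2*k**2 + 3*k + 4)/((k + 2)*(4*k**2 + 16*k + 25)))·t_k = -2**k*(2*k**2 + 3*k + 4)*factorial(k + 2).
Verify: -2**k*(k + 2)*(4*k**2 + 16*k + 25)*factorial(k + 2) matches t_k.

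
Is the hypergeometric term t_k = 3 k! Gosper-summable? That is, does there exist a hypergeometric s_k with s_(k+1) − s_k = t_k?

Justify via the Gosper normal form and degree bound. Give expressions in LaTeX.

No; the degree bound rules out any f.

The ratio is k + 1.
Factor: A=k + 1; B=1; C=1.
f must satisfy (k + 1)·f(k+1) − (1)·f(k) = 1.
Bound: deg f ≤ -1.
deg f ≤ -1 is impossible — no certificate.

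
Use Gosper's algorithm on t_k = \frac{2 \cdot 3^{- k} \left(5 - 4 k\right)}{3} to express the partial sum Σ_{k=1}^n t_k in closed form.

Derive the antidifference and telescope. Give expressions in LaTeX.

t_(k+1)/t_k = (4*k - 1)/(3*(4*k - 5)).
Gosper form: A/B · C(k+1)/C(k) with A=1/3, B=1, C=k - 5/4.
Set up (1/3)·f(k+1) − (1)·f(k) − (k - 5/4) = 0.
Bound: deg f ≤ 1.
Coefficient equations give f(k) = -3*(4*k - 3)/8.
Then R = B(k−1)f/C = -3*(4*k - 3)/(2*(4*k - 5)), so s_k = R(k)·t_k = (4*k - 3)/3**k.
s_(k+1) − s_k = 2*(5 - 4*k)/(3*3**k) = t_k.
Telescope: S(n) = s_(n+1) − s_(1) = 3**(-n - 1)*(4*n + 1) − (1/3) = 3**(-n - 1)*(-3**n + 4*n + 1).

S(n) = 3^{- n - 1} \left(- 3^{n} + 4 n + 1\right)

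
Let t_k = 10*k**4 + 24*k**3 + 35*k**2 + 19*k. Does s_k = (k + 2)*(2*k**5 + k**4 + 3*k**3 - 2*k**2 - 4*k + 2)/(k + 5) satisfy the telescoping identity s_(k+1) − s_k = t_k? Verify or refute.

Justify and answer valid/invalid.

s_(k+1) = (2*k**6 + 17*k**5 + 60*k**4 + 114*k**3 + 114*k**2 + 47*k + 6)/(k + 6)
s_(k+1) − s_k = (10*k**6 + 110*k**5 + 380*k**4 + 668*k**3 + 671*k**2 + 273*k + 6)/(k**2 + 11*k + 30)
(s_(k+1) − s_k) − t_k = 3*(-8*k**5 - 73*k**4 - 152*k**3 - 196*k**2 - 99*k + 2)/(k**2 + 11*k + 30)

Invalid: residual 3*(-8*k**5 - 73*k**4 - 152*k**3 - 196*k**2 - 99*k + 2)/(k**2 + 11*k + 30) ≠ 0.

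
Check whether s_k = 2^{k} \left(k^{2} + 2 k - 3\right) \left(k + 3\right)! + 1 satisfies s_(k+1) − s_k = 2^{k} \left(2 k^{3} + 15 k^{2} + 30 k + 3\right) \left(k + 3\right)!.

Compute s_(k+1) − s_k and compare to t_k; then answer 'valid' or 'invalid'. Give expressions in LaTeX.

valid (s_(k+1) − s_k reduces to t_k)

s_(k+1) = 2**(k + 1)*(2*k + (k + 1)**2 - 1)*factorial(k + 4) + 1
s_(k+1) − s_k = 2**k*(2*k**3 + 15*k**2 + 30*k + 3)*factorial(k + 3)
(s_(k+1) − s_k) − t_k = 0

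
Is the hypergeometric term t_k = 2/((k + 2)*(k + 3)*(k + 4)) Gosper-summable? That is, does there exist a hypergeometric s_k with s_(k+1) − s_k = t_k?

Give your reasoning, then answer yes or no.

Yes. s_k = k*(k + 5)/(6*(k + 2)*(k + 3)).

r(k) = (k + 2)/(k + 5) after simplifying.
So A=k + 2 and B=k + 5, with C=1.
Solve (k + 2)·f(k+1) − (k + 4)·f(k) = 1.
deg f ≤ 2 (via 1,1,0).
A polynomial solution: f(k) = k*(k + 5)/12.
Get s_k = R·t_k = k*(k + 5)/(6*(k + 2)*(k + 3)) with R(k) = B(k−1)f(k)/C(k) = k*(k + 4)*(k + 5)/12.
Check: Δs_k = 2/(k**3 + 9*k**2 + 26*k + 24). ✓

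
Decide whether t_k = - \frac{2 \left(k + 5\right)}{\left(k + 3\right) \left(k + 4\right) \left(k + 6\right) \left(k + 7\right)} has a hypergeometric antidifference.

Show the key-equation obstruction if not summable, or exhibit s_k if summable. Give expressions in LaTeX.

The ratio is (k + 3)*(k + 6)**2/((k + 5)**2*(k + 8)).
A = k + 3, B = k + 8, C = k**2 + 10*k + 25.
f must satisfy (k + 3)·f(k+1) − (k + 7)·f(k) = k**2 + 10*k + 25.
deg f ≤ 4 (via 1,1,2).
Match coefficients ⇒ f(k) = k*(k + 4)*(k + 5)*(k + 9)/36.
Get s_k = R·t_k = k*(-k - 9)/(18*(k**2 + 9*k + 18)) with R(k) = B(k−1)f(k)/C(k) = k*(k + 4)*(k + 7)*(k + 9)/(36*(k + 5)).
Verify: 2*(-k - 5)/(k**4 + 20*k**3 + 145*k**2 + 450*k + 504) matches t_k.

Yes. s_k = \frac{k \left(- k - 9\right)}{18 \left(k^{2} + 9 k + 18\right)}.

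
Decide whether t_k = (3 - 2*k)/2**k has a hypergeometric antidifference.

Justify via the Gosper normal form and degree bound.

The ratio is (2*k - 1)/(2*(2*k - 3)).
A = 1/2, B = 1, C = k - 3/2.
Set up (1/2)·f(k+1) − (1)·f(k) − (k - 3/2) = 0.
From deg A=0, deg B=0, deg C=1: d=1.
Solving with deg f ≤ 1: f(k) = 1 - 2*k.
Then R = B(k−1)f/C = -2*(2*k - 1)/(2*k - 3), so s_k = R(k)·t_k = 2*(2*k - 1)/2**k.
Check: Δs_k = (3 - 2*k)/2**k. ✓

Yes. s_k = 2*(2*k - 1)/2**k.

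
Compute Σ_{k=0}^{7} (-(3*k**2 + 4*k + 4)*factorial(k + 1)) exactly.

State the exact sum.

Σ = -7983362

The ratio is (k + 2)*(4*k + 3*(k + 1)**2 + 8)/(3*k**2 + 4*k + 4).
A = k + 2, B = 1, C = k**2 + 4*k/3 + 4/3.
Need (k + 2)·f(k+1) − (1)·f(k) = k**2 + 4*k/3 + 4/3.
d = 1 from the (1,0,2) case.
A polynomial solution: f(k) = (3*k - 2)/3.
R(k) = B(k−1)·f(k)/C(k) = (3*k - 2)/(3*k**2 + 4*k + 4); s_k = R·t_k = -(3*k - 2)*factorial(k + 1).
Check: Δs_k = -(3*k**2 + 4*k + 4)*factorial(k + 1). ✓
Sum = s_(8) − s_(0); s_(8) = -7983360, s_(0) = 2 ⇒ -7983362.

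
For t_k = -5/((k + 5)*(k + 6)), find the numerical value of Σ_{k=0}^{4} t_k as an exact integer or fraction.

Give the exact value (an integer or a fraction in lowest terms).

Step 1: r(k) = (k + 5)/(k + 7).
So A=k + 5 and B=k + 7, with C=1.
Solve (k + 5)·f(k+1) − (k + 6)·f(k) = 1.
From deg A=1, deg B=1, deg C=0: d=1.
Solve for f: f(k) = k/5 (degree 1 ≤ 1).
Get s_k = R·t_k = -k/(k + 5) with R(k) = B(k−1)f(k)/C(k) = k*(k + 6)/5.
Verify: -5/(k**2 + 11*k + 30) matches t_k.
Sum = s_(5) − s_(0); s_(5) = -1/2, s_(0) = 0 ⇒ -1/2.

Σ = -1/2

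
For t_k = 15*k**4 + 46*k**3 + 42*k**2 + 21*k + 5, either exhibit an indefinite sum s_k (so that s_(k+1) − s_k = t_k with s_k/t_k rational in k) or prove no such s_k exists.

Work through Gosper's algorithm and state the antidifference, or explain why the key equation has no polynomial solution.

t_(k+1)/t_k = (15*k**4 + 106*k**3 + 270*k**2 + 303*k + 129)/(15*k**4 + 46*k**3 + 42*k**2 + 21*k + 5).
Take A(k)=1, B(k)=1, C(k)=k**4 + 46*k**3/15 + 14*k**2/5 + 7*k/5 + 1/3.
f must satisfy (1)·f(k+1) − (1)·f(k) = k**4 + 46*k**3/15 + 14*k**2/5 + 7*k/5 + 1/3.
d = 5 from the (0,0,4) case.
Coefficient equations give f(k) = k*(3*k**4 + 4*k**3 - 4*k**2 + k + 1)/15.
R(k) = B(k−1)·f(k)/C(k) = k*(3*k**4 + 4*k**3 - 4*k**2 + k + 1)/(15*k**4 + 46*k**3 + 42*k**2 + 21*k + 5); s_k = R·t_k = k*(3*k**4 + 4*k**3 - 4*k**2 + k + 1).
Check: Δs_k = 15*k**4 + 46*k**3 + 42*k**2 + 21*k + 5. ✓

s_k = k*(3*k**4 + 4*k**3 - 4*k**2 + k + 1)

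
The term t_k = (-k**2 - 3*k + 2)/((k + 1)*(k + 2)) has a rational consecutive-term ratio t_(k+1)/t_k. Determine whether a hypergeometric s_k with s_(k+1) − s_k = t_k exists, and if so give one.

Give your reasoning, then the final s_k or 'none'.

s_k = k*(3 - k)/(k + 1)

Step 1: r(k) = (k + 1)*(3*k + (k + 1)**2 + 1)/((k + 3)*(k**2 + 3*k - 2)).
Factor: A=k + 1; B=k + 3; C=k**2 + 3*k - 2.
Key eq: (k + 1)·f(k+1) = (k + 2)·f(k) + (k**2 + 3*k - 2).
Bound: deg f ≤ 2.
Coefficient equations give f(k) = k*(k - 3).
R(k) = B(k−1)·f(k)/C(k) = k*(k - 3)*(k + 2)/(k**2 + 3*k - 2); s_k = R·t_k = k*(3 - k)/(k + 1).
s_(k+1) − s_k = (-k**2 - 3*k + 2)/(k**2 + 3*k + 2) = t_k.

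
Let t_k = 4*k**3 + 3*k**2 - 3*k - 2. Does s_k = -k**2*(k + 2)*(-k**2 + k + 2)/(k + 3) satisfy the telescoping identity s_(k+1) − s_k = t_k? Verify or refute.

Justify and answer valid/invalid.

Invalid: residual (-3*k**4 - 16*k**3 - 8*k**2 + 11*k + 6)/(k**2 + 7*k + 12) ≠ 0.

s_(k+1) = -(k + 1)**2*(k + 3)*(k - (k + 1)**2 + 3)/(k + 4)
s_(k+1) − s_k = (4*k**5 + 28*k**4 + 50*k**3 + 5*k**2 - 39*k - 18)/(k**2 + 7*k + 12)
(s_(k+1) − s_k) − t_k = (-3*k**4 - 16*k**3 - 8*k**2 + 11*k + 6)/(k**2 + 7*k + 12)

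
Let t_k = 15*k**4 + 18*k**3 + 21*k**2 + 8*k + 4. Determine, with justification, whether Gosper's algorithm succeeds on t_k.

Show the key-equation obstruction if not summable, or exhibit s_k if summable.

Yes. s_k = k*(3*k**4 - 3*k**3 + 3*k**2 - 2*k + 3).

r(k) = (15*k**4 + 78*k**3 + 165*k**2 + 164*k + 66)/(15*k**4 + 18*k**3 + 21*k**2 + 8*k + 4) after simplifying.
Gosper form: A/B · C(k+1)/C(k) with A=1, B=1, C=k**4 + 6*k**3/5 + 7*k**2/5 + 8*k/15 + 4/15.
Key eq: (1)·f(k+1) = (1)·f(k) + (k**4 + 6*k**3/5 + 7*k**2/5 + 8*k/15 + 4/15).
deg f ≤ 5 (via 0,0,4).
Coefficient equations give f(k) = k*(3*k**4 - 3*k**3 + 3*k**2 - 2*k + 3)/15.
Then R = B(k−1)f/C = k*(3*k**4 - 3*k**3 + 3*k**2 - 2*k + 3)/(15*k**4 + 18*k**3 + 21*k**2 + 8*k + 4), so s_k = R(k)·t_k = k*(3*k**4 - 3*k**3 + 3*k**2 - 2*k + 3).
Verify: 15*k**4 + 18*k**3 + 21*k**2 + 8*k + 4 matches t_k.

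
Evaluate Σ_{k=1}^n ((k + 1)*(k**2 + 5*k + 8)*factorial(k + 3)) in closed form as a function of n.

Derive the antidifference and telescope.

S(n) = n**2*factorial(n + 4) + 3*n*factorial(n + 4) + 2*factorial(n + 4) - 48

Step 1: r(k) = (k + 2)*(k + 4)*(5*k + (k + 1)**2 + 13)/((k + 1)*(k**2 + 5*k + 8)).
Gosper form: A/B · C(k+1)/C(k) with A=k + 4, B=1, C=k**3 + 6*k**2 + 13*k + 8.
Need (k + 4)·f(k+1) − (1)·f(k) = k**3 + 6*k**2 + 13*k + 8.
From deg A=1, deg B=0, deg C=3: d=2.
Solve for f: f(k) = k*(k + 1) (degree 2 ≤ 2).
Then R = B(k−1)f/C = k/(k**2 + 5*k + 8), so s_k = R(k)·t_k = k*(k + 1)*factorial(k + 3).
Check: Δs_k = (k + 1)*(k**2 + 5*k + 8)*factorial(k + 3). ✓
s_(n+1) = (n + 1)*(n + 2)*factorial(n + 4) and s_(1) = 48, so S(n) = n**2*factorial(n + 4) + 3*n*factorial(n + 4) + 2*factorial(n + 4) - 48.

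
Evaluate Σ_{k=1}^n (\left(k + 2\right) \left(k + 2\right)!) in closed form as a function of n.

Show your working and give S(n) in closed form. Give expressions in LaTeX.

Step 1: r(k) = (k + 3)**2/(k + 2).
So A=k + 3 and B=1, with C=k + 2.
Set up (k + 3)·f(k+1) − (1)·f(k) − (k + 2) = 0.
d = 0 from the (1,0,1) case.
Match coefficients ⇒ f(k) = 1.
Get s_k = R·t_k = factorial(k + 2) with R(k) = B(k−1)f(k)/C(k) = 1/(k + 2).
Verify: (k + 2)*factorial(k + 2) matches t_k.
s_(n+1) = factorial(n + 3) and s_(1) = 6, so S(n) = factorial(n + 3) - 6.

S(n) = \left(n + 3\right)! - 6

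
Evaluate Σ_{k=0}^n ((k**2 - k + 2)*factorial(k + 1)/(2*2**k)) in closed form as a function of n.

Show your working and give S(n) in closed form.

Ratio r(k) = (k + 2)*(-k + (k + 1)**2 + 1)/(2*(k**2 - k + 2)).
Take A(k)=k/2 + 1, B(k)=1, C(k)=k**2 - k + 2.
Set up (k/2 + 1)·f(k+1) − (1)·f(k) − (k**2 - k + 2) = 0.
d = 1 from the (1,0,2) case.
Coefficient equations give f(k) = 2*(k - 2).
Then R = B(k−1)f/C = 2*(k - 2)/(k**2 - k + 2), so s_k = R(k)·t_k = (k - 2)*factorial(k + 1)/2**k.
Δs = (k**2 - k + 2)*factorial(k + 1)/(2*2**k), as required.
Telescope: S(n) = s_(n+1) − s_(0) = 2**(-n - 1)*(n - 1)*factorial(n + 2) − (-2) = 2**(-n - 1)*(2**(n + 2) + n**3*factorial(n) + 2*n**2*factorial(n) - n*factorial(n) - 2*factorial(n)).

S(n) = 2**(-n - 1)*(2**(n + 2) + n**3*factorial(n) + 2*n**2*factorial(n) - n*factorial(n) - 2*factorial(n))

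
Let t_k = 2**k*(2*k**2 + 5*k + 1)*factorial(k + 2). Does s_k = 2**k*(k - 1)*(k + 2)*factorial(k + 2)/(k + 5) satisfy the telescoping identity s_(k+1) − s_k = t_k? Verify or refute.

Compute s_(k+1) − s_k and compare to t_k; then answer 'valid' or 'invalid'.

s_(k+1) = 2**(k + 1)*k*(k + 3)*factorial(k + 3)/(k + 6)
s_(k+1) − s_k = 2**k*(2*k**4 + 21*k**3 + 71*k**2 + 86*k + 12)*factorial(k + 2)/((k + 5)*(k + 6))
(s_(k+1) − s_k) − t_k = -3*2**k*(k + 2)*(2*k**2 + 11*k + 3)*factorial(k + 2)/((k + 5)*(k + 6))

Invalid: residual -3*2**k*(k + 2)*(2*k**2 + 11*k + 3)*factorial(k + 2)/((k + 5)*(k + 6)) ≠ 0.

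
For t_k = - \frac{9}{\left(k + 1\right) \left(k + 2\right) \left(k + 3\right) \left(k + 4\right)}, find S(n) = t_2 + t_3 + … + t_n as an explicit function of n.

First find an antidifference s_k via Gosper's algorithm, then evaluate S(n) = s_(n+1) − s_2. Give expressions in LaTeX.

Compute t_(k+1)/t_k: get (k + 1)/(k + 5).
Take A(k)=k + 1, B(k)=k + 5, C(k)=1.
f must satisfy (k + 1)·f(k+1) − (k + 4)·f(k) = 1.
From deg A=1, deg B=1, deg C=0: d=3.
Match coefficients ⇒ f(k) = k*(k**2 + 6*k + 11)/18.
Then R = B(k−1)f/C = k*(k + 4)*(k**2 + 6*k + 11)/18, so s_k = R(k)·t_k = k*(-k**2 - 6*k - 11)/(2*(k + 1)*(k + 2)*(k + 3)).
Δs = -9/(k**4 + 10*k**3 + 35*k**2 + 50*k + 24), as required.
Evaluate: s_(n+1) = (-n**3 - 9*n**2 - 26*n - 18)/(2*(n**3 + 9*n**2 + 26*n + 24)); subtract s_(2) = -9/20 ⇒ S(n) = (-n**3 - 9*n**2 - 26*n + 36)/(20*(n**3 + 9*n**2 + 26*n + 24)).

S(n) = \frac{- n^{3} - 9 n^{2} - 26 n + 36}{20 \left(n^{3} + 9 n^{2} + 26 n + 24\right)}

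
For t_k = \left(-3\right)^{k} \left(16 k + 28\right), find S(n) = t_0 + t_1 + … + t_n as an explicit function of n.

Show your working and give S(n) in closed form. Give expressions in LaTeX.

S(n) = 12 \left(-3\right)^{n} n + 24 \left(-3\right)^{n} + 4

Ratio r(k) = 3*(-4*k - 11)/(4*k + 7).
Factor: A=-3; B=1; C=k + 7/4.
Solve (-3)·f(k+1) − (1)·f(k) = k + 7/4.
Degrees (0,0,1) ⇒ d ≤ 1.
Solving with deg f ≤ 1: f(k) = -(k + 1)/4.
R(k) = B(k−1)·f(k)/C(k) = -(k + 1)/(4*k + 7); s_k = R·t_k = -4*(-3)**k*(k + 1).
Verify: (-3)**k*(16*k + 28) matches t_k.
Telescope: S(n) = s_(n+1) − s_(0) = 12*(-3)**n*(n + 2) − (-4) = 12*(-3)**n*n + 24*(-3)**n + 4.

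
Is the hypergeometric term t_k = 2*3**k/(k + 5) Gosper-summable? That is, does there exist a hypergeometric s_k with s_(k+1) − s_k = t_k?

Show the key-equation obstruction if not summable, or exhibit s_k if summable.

No; the degree bound rules out any f.

The ratio is 3*(k + 5)/(k + 6).
Gosper form: A/B · C(k+1)/C(k) with A=3*k + 15, B=k + 6, C=1.
f must satisfy (3*k + 15)·f(k+1) − (k + 5)·f(k) = 1.
From deg A=1, deg B=1, deg C=0: d=-1.
Bound -1 < 0, so the key equation has no polynomial solution.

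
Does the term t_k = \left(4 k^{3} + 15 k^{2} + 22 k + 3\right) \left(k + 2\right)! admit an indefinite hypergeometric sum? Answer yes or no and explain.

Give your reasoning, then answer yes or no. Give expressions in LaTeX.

Yes. s_k = \left(k - 1\right) \left(4 k + 3\right) \left(k + 2\right)!.

Compute t_(k+1)/t_k: get (4*k**4 + 39*k**3 + 145*k**2 + 236*k + 132)/(4*k**3 + 15*k**2 + 22*k + 3).
Gosper form: A/B · C(k+1)/C(k) with A=k + 3, B=1, C=k**3 + 15*k**2/4 + 11*k/2 + 3/4.
Key eq: (k + 3)·f(k+1) = (1)·f(k) + (k**3 + 15*k**2/4 + 11*k/2 + 3/4).
deg f ≤ 2 (via 1,0,3).
Solving with deg f ≤ 2: f(k) = (k - 1)*(4*k + 3)/4.
Then R = B(k−1)f/C = (k - 1)*(4*k + 3)/(4*k**3 + 15*k**2 + 22*k + 3), so s_k = R(k)·t_k = (k - 1)*(4*k + 3)*factorial(k + 2).
Verify: (4*k**3 + 15*k**2 + 22*k + 3)*factorial(k + 2) matches t_k.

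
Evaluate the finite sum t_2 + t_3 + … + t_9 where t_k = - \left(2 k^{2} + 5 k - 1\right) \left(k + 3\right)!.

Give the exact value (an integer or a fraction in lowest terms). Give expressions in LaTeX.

r(k) = (k + 4)*(5*k + 2*(k + 1)**2 + 4)/(2*k**2 + 5*k - 1) after simplifying.
Normal form (A,B,C) = (k + 4, 1, k**2 + 5*k/2 - 1/2).
f must satisfy (k + 4)·f(k+1) − (1)·f(k) = k**2 + 5*k/2 - 1/2.
d = 1 from the (1,0,2) case.
Solving with deg f ≤ 1: f(k) = (2*k - 3)/2.
Then R = B(k−1)f/C = (2*k - 3)/(2*k**2 + 5*k - 1), so s_k = R(k)·t_k = -(2*k - 3)*factorial(k + 3).
Verify: -(2*k**2 + 5*k - 1)*factorial(k + 3) matches t_k.
Evaluate s at k=10 and k=2: -105859353600 and -120; difference -105859353480.

Σ = -105859353480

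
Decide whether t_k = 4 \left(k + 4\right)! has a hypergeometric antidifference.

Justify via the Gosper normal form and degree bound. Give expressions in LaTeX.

Ratio r(k) = k + 5.
Normal form (A,B,C) = (k + 5, 1, 1).
Key eq: (k + 5)·f(k+1) = (1)·f(k) + (1).
From deg A=1, deg B=0, deg C=0: d=-1.
Negative degree bound (-1): no f exists, t_k not Gosper-summable.

No — key equation has no polynomial f.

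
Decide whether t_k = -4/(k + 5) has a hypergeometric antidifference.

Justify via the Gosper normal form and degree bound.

Step 1: r(k) = (k + 5)/(k + 6).
Normal form (A,B,C) = (k + 5, k + 6, 1).
Set up (k + 5)·f(k+1) − (k + 5)·f(k) − (1) = 0.
From deg A=1, deg B=1, deg C=0: d=0.
Generic f = c0 gives residual -1; -1 = 0 cannot hold, so t_k is not Gosper-summable.

No; the coefficient equations for f are inconsistent.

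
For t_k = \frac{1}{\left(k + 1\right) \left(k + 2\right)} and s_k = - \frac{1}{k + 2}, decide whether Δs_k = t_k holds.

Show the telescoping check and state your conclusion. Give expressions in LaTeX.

s_(k+1) = -1/(k + 3)
s_(k+1) − s_k = 1/((k + 2)*(k + 3))
(s_(k+1) − s_k) − t_k = -2/(k**3 + 6*k**2 + 11*k + 6)

Invalid: residual - \frac{2}{k^{3} + 6 k^{2} + 11 k + 6} ≠ 0.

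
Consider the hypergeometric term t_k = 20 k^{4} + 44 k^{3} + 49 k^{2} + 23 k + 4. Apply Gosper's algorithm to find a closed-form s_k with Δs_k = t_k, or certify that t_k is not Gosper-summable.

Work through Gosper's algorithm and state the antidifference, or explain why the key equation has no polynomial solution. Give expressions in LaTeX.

s_k = k^{2} \left(4 k^{3} + k^{2} + k - 2\right)

t_(k+1)/t_k = (20*k**4 + 124*k**3 + 301*k**2 + 333*k + 140)/(20*k**4 + 44*k**3 + 49*k**2 + 23*k + 4).
So A=1 and B=1, with C=k**4 + 11*k**3/5 + 49*k**2/20 + 23*k/20 + 1/5.
Need (1)·f(k+1) − (1)·f(k) = k**4 + 11*k**3/5 + 49*k**2/20 + 23*k/20 + 1/5.
d = 5 from the (0,0,4) case.
Match coefficients ⇒ f(k) = k**2*(4*k**3 + k**2 + k - 2)/20.
R(k) = B(k−1)·f(k)/C(k) = k**2*(4*k**3 + k**2 + k - 2)/(20*k**4 + 44*k**3 + 49*k**2 + 23*k + 4); s_k = R·t_k = k**2*(4*k**3 + k**2 + k - 2).
Verify: 20*k**4 + 44*k**3 + 49*k**2 + 23*k + 4 matches t_k.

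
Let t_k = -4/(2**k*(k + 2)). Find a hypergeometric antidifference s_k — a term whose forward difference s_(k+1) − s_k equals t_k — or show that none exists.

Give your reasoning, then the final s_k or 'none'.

not Gosper-summable; s_k does not exist

Compute t_(k+1)/t_k: get (k + 2)/(2*(k + 3)).
Take A(k)=k/2 + 1, B(k)=k + 3, C(k)=1.
Key eq: (k/2 + 1)·f(k+1) = (k + 2)·f(k) + (1).
deg f ≤ -1 (via 1,1,0).
d = -1 < 0 ⇒ no nonzero polynomial f; not summable.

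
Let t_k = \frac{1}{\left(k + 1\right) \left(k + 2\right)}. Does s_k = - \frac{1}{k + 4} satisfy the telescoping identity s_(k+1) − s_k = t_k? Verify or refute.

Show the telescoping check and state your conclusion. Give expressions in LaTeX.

s_(k+1) = -1/(k + 5)
s_(k+1) − s_k = 1/((k + 4)*(k + 5))
(s_(k+1) − s_k) − t_k = 6*(-k - 3)/(k**4 + 12*k**3 + 49*k**2 + 78*k + 40)

Invalid: residual \frac{6 \left(- k - 3\right)}{k^{4} + 12 k^{3} + 49 k^{2} + 78 k + 40} ≠ 0.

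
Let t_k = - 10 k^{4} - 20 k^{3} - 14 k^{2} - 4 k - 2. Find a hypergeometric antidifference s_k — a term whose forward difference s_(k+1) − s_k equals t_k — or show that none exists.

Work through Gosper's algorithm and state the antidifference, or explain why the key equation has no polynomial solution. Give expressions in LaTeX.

The ratio is (5*k**4 + 30*k**3 + 67*k**2 + 66*k + 25)/(5*k**4 + 10*k**3 + 7*k**2 + 2*k + 1).
Gosper form: A/B · C(k+1)/C(k) with A=1, B=1, C=k**4 + 2*k**3 + 7*k**2/5 + 2*k/5 + 1/5.
Key eq: (1)·f(k+1) = (1)·f(k) + (k**4 + 2*k**3 + 7*k**2/5 + 2*k/5 + 1/5).
From deg A=0, deg B=0, deg C=4: d=5.
Coefficient equations give f(k) = k*(k**4 - k**2 + 1)/5.
Get s_k = R·t_k = 2*k*(-k**4 + k**2 - 1) with R(k) = B(k−1)f(k)/C(k) = k*(k**4 - k**2 + 1)/(5*k**4 + 10*k**3 + 7*k**2 + 2*k + 1).
Check: Δs_k = -10*k**4 - 20*k**3 - 14*k**2 - 4*k - 2. ✓

s_k = 2 k \left(- k^{4} + k^{2} - 1\right)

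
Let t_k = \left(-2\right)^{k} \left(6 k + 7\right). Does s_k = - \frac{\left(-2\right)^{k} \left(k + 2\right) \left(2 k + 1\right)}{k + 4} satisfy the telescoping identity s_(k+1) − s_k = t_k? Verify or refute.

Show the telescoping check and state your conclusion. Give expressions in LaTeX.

Invalid: residual \frac{\left(-2\right)^{k + 1} \left(6 k^{2} + 33 k + 29\right)}{k^{2} + 9 k + 20} ≠ 0.

s_(k+1) = 2*(-2)**k*(k + 3)*(2*k + 3)/(k + 5)
s_(k+1) − s_k = (-2)**k*(6*k**3 + 49*k**2 + 117*k + 82)/(k**2 + 9*k + 20)
(s_(k+1) − s_k) − t_k = (-2)**(k + 1)*(6*k**2 + 33*k + 29)/(k**2 + 9*k + 20)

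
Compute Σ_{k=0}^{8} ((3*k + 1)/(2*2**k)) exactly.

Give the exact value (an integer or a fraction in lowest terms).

Σ = 2017/512

t_(k+1)/t_k = (3*k + 4)/(2*(3*k + 1)).
A = 1/2, B = 1, C = k + 1/3.
Set up (1/2)·f(k+1) − (1)·f(k) − (k + 1/3) = 0.
d = 1 from the (0,0,1) case.
A polynomial solution: f(k) = -2*(3*k + 4)/3.
Certificate R = B(k−1)f/C = -2*(3*k + 4)/(3*k + 1) gives s_k = (-3*k - 4)/2**k.
Check: Δs_k = (3*k + 1)/(2*2**k). ✓
Evaluate s at k=9 and k=0: -31/512 and -4; difference 2017/512.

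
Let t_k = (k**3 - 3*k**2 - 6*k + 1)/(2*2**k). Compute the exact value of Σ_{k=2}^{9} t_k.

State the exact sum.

Ratio r(k) = (k**3 - 9*k - 7)/(2*(k**3 - 3*k**2 - 6*k + 1)).
Factor: A=1/2; B=1; C=k**3 - 3*k**2 - 6*k + 1.
Set up (1/2)·f(k+1) − (1)·f(k) − (k**3 - 3*k**2 - 6*k + 1) = 0.
Degrees (0,0,3) ⇒ d ≤ 3.
Match coefficients ⇒ f(k) = -2*(k**3 - 3*k - 1).
R(k) = B(k−1)·f(k)/C(k) = -2*(k**3 - 3*k - 1)/(k**3 - 3*k**2 - 6*k + 1); s_k = R·t_k = (-k**3 + 3*k + 1)/2**k.
Check: Δs_k = (k**3 - 3*k**2 - 6*k + 1)/(2*2**k). ✓
Telescoping: Σ = s_(10) − s_(2) = -969/1024 − (-1/4) = -713/1024.

Σ = -713/1024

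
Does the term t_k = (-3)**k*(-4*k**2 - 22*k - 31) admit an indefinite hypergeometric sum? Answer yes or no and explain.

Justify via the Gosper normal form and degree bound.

Compute t_(k+1)/t_k: get 3*(-4*k**2 - 30*k - 57)/(4*k**2 + 22*k + 31).
Factor: A=-3; B=1; C=k**2 + 11*k/2 + 31/4.
Solve (-3)·f(k+1) − (1)·f(k) = k**2 + 11*k/2 + 31/4.
deg f ≤ 2 (via 0,0,2).
Solving with deg f ≤ 2: f(k) = -(k + 2)**2/4.
Then R = B(k−1)f/C = -(k + 2)**2/(4*k**2 + 22*k + 31), so s_k = R(k)·t_k = (-3)**k*(k**2 + 4*k + 4).
s_(k+1) − s_k = (-3)**k*(-4*k**2 - 22*k - 31) = t_k.

Yes. s_k = (-3)**k*(k**2 + 4*k + 4).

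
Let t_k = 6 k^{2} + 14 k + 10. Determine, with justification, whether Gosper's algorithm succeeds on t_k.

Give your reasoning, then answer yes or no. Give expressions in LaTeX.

Compute t_(k+1)/t_k: get (3*k**2 + 13*k + 15)/(3*k**2 + 7*k + 5).
So A=1 and B=1, with C=k**2 + 7*k/3 + 5/3.
Need (1)·f(k+1) − (1)·f(k) = k**2 + 7*k/3 + 5/3.
Bound: deg f ≤ 3.
Match coefficients ⇒ f(k) = k*(k**2 + 2*k + 2)/3.
R(k) = B(k−1)·f(k)/C(k) = k*(k**2 + 2*k + 2)/(3*k**2 + 7*k + 5); s_k = R·t_k = 2*k*(k**2 + 2*k + 2).
Check: Δs_k = 6*k**2 + 14*k + 10. ✓

Yes. s_k = 2 k \left(k^{2} + 2 k + 2\right).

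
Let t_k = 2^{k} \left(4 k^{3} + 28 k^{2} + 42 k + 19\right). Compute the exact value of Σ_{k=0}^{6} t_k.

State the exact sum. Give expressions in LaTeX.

Σ = 202369

t_(k+1)/t_k = 2*(4*k**3 + 40*k**2 + 110*k + 93)/(4*k**3 + 28*k**2 + 42*k + 19).
Normal form (A,B,C) = (2, 1, k**3 + 7*k**2 + 21*k/2 + 19/4).
f must satisfy (2)·f(k+1) − (1)·f(k) = k**3 + 7*k**2 + 21*k/2 + 19/4.
d = 3 from the (0,0,3) case.
A polynomial solution: f(k) = (4*k**3 + 4*k**2 + 2*k - 1)/4.
R(k) = B(k−1)·f(k)/C(k) = (4*k**3 + 4*k**2 + 2*k - 1)/(4*k**3 + 28*k**2 + 42*k + 19); s_k = R·t_k = 2**k*(4*k**3 + 4*k**2 + 2*k - 1).
Check: Δs_k = 2**k*(4*k**3 + 28*k**2 + 42*k + 19). ✓
Telescoping: Σ = s_(7) − s_(0) = 202368 − (-1) = 202369.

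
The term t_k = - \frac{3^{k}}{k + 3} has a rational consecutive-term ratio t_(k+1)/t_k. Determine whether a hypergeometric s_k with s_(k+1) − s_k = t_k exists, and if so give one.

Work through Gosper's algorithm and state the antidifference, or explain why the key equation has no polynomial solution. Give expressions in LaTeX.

Compute t_(k+1)/t_k: get 3*(k + 3)/(k + 4).
So A=3*k + 9 and B=k + 4, with C=1.
Set up (3*k + 9)·f(k+1) − (k + 3)·f(k) − (1) = 0.
Bound: deg f ≤ -1.
d = -1 < 0 ⇒ no nonzero polynomial f; not summable.

not Gosper-summable; s_k does not exist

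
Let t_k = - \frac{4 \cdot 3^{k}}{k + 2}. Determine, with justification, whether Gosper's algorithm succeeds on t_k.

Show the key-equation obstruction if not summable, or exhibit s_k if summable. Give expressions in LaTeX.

No — negative degree bound, so no certificate f.

Compute t_(k+1)/t_k: get 3*(k + 2)/(k + 3).
A = 3*k + 6, B = k + 3, C = 1.
Key eq: (3*k + 6)·f(k+1) = (k + 2)·f(k) + (1).
deg f ≤ -1 (via 1,1,0).
Negative degree bound (-1): no f exists, t_k not Gosper-summable.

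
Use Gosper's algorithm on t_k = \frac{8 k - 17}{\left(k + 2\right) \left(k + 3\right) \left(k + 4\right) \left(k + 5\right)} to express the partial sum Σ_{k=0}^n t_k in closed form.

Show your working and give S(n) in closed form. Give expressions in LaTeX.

Step 1: r(k) = (k + 2)*(8*k - 9)/((k + 6)*(8*k - 17)).
Factor: A=k + 2; B=k + 6; C=k - 17/8.
Solve (k + 2)·f(k+1) − (k + 5)·f(k) = k - 17/8.
Degrees (1,1,1) ⇒ d ≤ 3.
Coefficient equations give f(k) = -k*(k**2 + 9*k + 58)/64.
Then R = B(k−1)f/C = -k*(k + 5)*(k**2 + 9*k + 58)/(8*(8*k - 17)), so s_k = R(k)·t_k = k*(-k**2 - 9*k - 58)/(8*(k + 2)*(k + 3)*(k + 4)).
Δs = (8*k - 17)/(k**4 + 14*k**3 + 71*k**2 + 154*k + 120), as required.
Σ_(k=0)^n t_k = s_(n+1) − s_(0) = ((-n**3 - 12*n**2 - 79*n - 68)/(8*(n**3 + 12*n**2 + 47*n + 60))) − (0), i.e. (-n**3 - 12*n**2 - 79*n - 68)/(8*(n**3 + 12*n**2 + 47*n + 60)).

S(n) = \frac{- n^{3} - 12 n^{2} - 79 n - 68}{8 \left(n^{3} + 12 n^{2} + 47 n + 60\right)}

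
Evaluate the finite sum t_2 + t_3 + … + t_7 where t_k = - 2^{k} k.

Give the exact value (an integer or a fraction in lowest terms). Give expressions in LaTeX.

Σ = -1536

r(k) = 2 + 2/k after simplifying.
So A=2 and B=1, with C=k.
Solve (2)·f(k+1) − (1)·f(k) = k.
d = 1 from the (0,0,1) case.
Solve for f: f(k) = k - 2 (degree 1 ≤ 1).
R(k) = B(k−1)·f(k)/C(k) = (k - 2)/k; s_k = R·t_k = 2**k*(2 - k).
Verify: -2**k*k matches t_k.
Evaluate s at k=8 and k=2: -1536 and 0; difference -1536.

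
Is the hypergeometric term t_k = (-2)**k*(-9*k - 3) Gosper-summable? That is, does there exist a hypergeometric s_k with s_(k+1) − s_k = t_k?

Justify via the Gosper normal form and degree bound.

Step 1: r(k) = 2*(-3*k - 4)/(3*k + 1).
A = -2, B = 1, C = k + 1/3.
f must satisfy (-2)·f(k+1) − (1)·f(k) = k + 1/3.
deg f ≤ 1 (via 0,0,1).
Solve for f: f(k) = -(3*k - 1)/9 (degree 1 ≤ 1).
Then R = B(k−1)f/C = -(3*k - 1)/(3*(3*k + 1)), so s_k = R(k)·t_k = (-2)**k*(3*k - 1).
Δs = (-2)**k*(-9*k - 3), as required.

Yes. s_k = (-2)**k*(3*k - 1).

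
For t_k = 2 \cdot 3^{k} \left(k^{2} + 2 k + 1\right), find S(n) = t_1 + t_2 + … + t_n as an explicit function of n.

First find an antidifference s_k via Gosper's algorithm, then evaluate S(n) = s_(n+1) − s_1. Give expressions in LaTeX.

S(n) = 3 \cdot 3^{n} n^{2} + 3 \cdot 3^{n} n + 3 \cdot 3^{n} - 3

r(k) = 3*(k**2 + 4*k + 4)/(k**2 + 2*k + 1) after simplifying.
Gosper form: A/B · C(k+1)/C(k) with A=3, B=1, C=k**2 + 2*k + 1.
f must satisfy (3)·f(k+1) − (1)·f(k) = k**2 + 2*k + 1.
Degrees (0,0,2) ⇒ d ≤ 2.
Solving with deg f ≤ 2: f(k) = (k**2 - k + 1)/2.
R(k) = B(k−1)·f(k)/C(k) = (k**2 - k + 1)/(2*(k + 1)**2); s_k = R·t_k = 3**k*(k**2 - k + 1).
s_(k+1) − s_k = 2*3**k*(k**2 + 2*k + 1) = t_k.
Evaluate: s_(n+1) = 3**(n + 1)*(n**2 + n + 1); subtract s_(1) = 3 ⇒ S(n) = 3*3**n*n**2 + 3*3**n*n + 3*3**n - 3.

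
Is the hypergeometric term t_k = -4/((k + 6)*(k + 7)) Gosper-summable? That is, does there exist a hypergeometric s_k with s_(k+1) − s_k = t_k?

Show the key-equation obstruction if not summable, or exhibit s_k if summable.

Yes. s_k = -2*k/(3*k + 18).

Compute t_(k+1)/t_k: get (k + 6)/(k + 8).
Take A(k)=k + 6, B(k)=k + 8, C(k)=1.
f must satisfy (k + 6)·f(k+1) − (k + 7)·f(k) = 1.
Degrees (1,1,0) ⇒ d ≤ 1.
Coefficient equations give f(k) = k/6.
Certificate R = B(k−1)f/C = k*(k + 7)/6 gives s_k = -2*k/(3*k + 18).
Δs = -4/(k**2 + 13*k + 42), as required.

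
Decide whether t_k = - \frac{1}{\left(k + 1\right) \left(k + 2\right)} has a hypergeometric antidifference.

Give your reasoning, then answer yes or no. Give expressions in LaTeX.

Yes. s_k = - \frac{k}{k + 1}.

Ratio r(k) = (k + 1)/(k + 3).
So A=k + 1 and B=k + 3, with C=1.
Set up (k + 1)·f(k+1) − (k + 2)·f(k) − (1) = 0.
From deg A=1, deg B=1, deg C=0: d=1.
Coefficient equations give f(k) = k.
Then R = B(k−1)f/C = k*(k + 2), so s_k = R(k)·t_k = -k/(k + 1).
Verify: -1/(k**2 + 3*k + 2) matches t_k.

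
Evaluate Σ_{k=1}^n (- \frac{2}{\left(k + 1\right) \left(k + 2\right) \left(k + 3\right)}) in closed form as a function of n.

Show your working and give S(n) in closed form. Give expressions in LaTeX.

Step 1: r(k) = (k + 1)/(k + 4).
Factor: A=k + 1; B=k + 4; C=1.
Need (k + 1)·f(k+1) − (k + 3)·f(k) = 1.
Degrees (1,1,0) ⇒ d ≤ 2.
Coefficient equations give f(k) = k*(k + 3)/4.
Certificate R = B(k−1)f/C = k*(k + 3)**2/4 gives s_k = k*(-k - 3)/(2*(k + 1)*(k + 2)).
Δs = -2/(k**3 + 6*k**2 + 11*k + 6), as required.
Evaluate: s_(n+1) = (-n**2 - 5*n - 4)/(2*(n**2 + 5*n + 6)); subtract s_(1) = -1/3 ⇒ S(n) = n*(-n - 5)/(6*(n**2 + 5*n + 6)).

S(n) = \frac{n \left(- n - 5\right)}{6 \left(n^{2} + 5 n + 6\right)}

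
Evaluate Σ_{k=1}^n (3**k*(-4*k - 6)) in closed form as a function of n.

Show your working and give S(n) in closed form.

S(n) = -6*3**n*n - 6*3**n + 6

t_(k+1)/t_k = 3*(2*k + 5)/(2*k + 3).
Normal form (A,B,C) = (3, 1, k + 3/2).
f must satisfy (3)·f(k+1) − (1)·f(k) = k + 3/2.
Degrees (0,0,1) ⇒ d ≤ 1.
Solve for f: f(k) = k/2 (degree 1 ≤ 1).
Certificate R = B(k−1)f/C = k/(2*k + 3) gives s_k = -2*3**k*k.
Check: Δs_k = 3**k*(-4*k - 6). ✓
Telescope: S(n) = s_(n+1) − s_(1) = 6*3**n*(-n - 1) − (-6) = -6*3**n*n - 6*3**n + 6.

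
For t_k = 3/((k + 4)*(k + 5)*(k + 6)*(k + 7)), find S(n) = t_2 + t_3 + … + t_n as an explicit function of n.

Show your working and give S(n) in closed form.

S(n) = (n**3 + 18*n**2 + 107*n - 126)/(336*(n**3 + 18*n**2 + 107*n + 210))

Compute t_(k+1)/t_k: get (k + 4)/(k + 8).
So A=k + 4 and B=k + 8, with C=1.
Key eq: (k + 4)·f(k+1) = (k + 7)·f(k) + (1).
Degrees (1,1,0) ⇒ d ≤ 3.
Solving with deg f ≤ 3: f(k) = k*(k**2 + 15*k + 74)/360.
Then R = B(k−1)f/C = k*(k + 7)*(k**2 + 15*k + 74)/360, so s_k = R(k)·t_k = k*(k**2 + 15*k + 74)/(120*(k + 4)*(k + 5)*(k + 6)).
Check: Δs_k = 3/(k**4 + 22*k**3 + 179*k**2 + 638*k + 840). ✓
Evaluate: s_(n+1) = (n**3 + 18*n**2 + 107*n + 90)/(120*(n**3 + 18*n**2 + 107*n + 210)); subtract s_(2) = 3/560 ⇒ S(n) = (n**3 + 18*n**2 + 107*n - 126)/(336*(n**3 + 18*n**2 + 107*n + 210)).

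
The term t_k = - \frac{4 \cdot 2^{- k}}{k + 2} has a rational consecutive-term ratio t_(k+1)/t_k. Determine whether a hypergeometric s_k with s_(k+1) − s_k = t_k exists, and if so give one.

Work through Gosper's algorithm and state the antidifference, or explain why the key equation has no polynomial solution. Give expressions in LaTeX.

Step 1: r(k) = (k + 2)/(2*(k + 3)).
Gosper form: A/B · C(k+1)/C(k) with A=k/2 + 1, B=k + 3, C=1.
Need (k/2 + 1)·f(k+1) − (k + 2)·f(k) = 1.
deg f ≤ -1 (via 1,1,0).
deg f ≤ -1 is impossible — no certificate.

no hypergeometric antidifference exists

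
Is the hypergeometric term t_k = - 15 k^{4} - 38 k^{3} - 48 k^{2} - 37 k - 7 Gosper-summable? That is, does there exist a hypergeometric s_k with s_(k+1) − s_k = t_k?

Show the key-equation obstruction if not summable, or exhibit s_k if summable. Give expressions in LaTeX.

Yes. s_k = k \left(- 3 k^{4} - 2 k^{3} - 2 k^{2} - 4 k + 4\right).

Compute t_(k+1)/t_k: get (15*k**4 + 98*k**3 + 252*k**2 + 307*k + 145)/(15*k**4 + 38*k**3 + 48*k**2 + 37*k + 7).
Factor: A=1; B=1; C=k**4 + 38*k**3/15 + 16*k**2/5 + 37*k/15 + 7/15.
Key eq: (1)·f(k+1) = (1)·f(k) + (k**4 + 38*k**3/15 + 16*k**2/5 + 37*k/15 + 7/15).
d = 5 from the (0,0,4) case.
Match coefficients ⇒ f(k) = k*(3*k**4 + 2*k**3 + 2*k**2 + 4*k - 4)/15.
Then R = B(k−1)f/C = k*(3*k**4 + 2*k**3 + 2*k**2 + 4*k - 4)/(15*k**4 + 38*k**3 + 48*k**2 + 37*k + 7), so s_k = R(k)·t_k = k*(-3*k**4 - 2*k**3 - 2*k**2 - 4*k + 4).
Verify: -15*k**4 - 38*k**3 - 48*k**2 - 37*k - 7 matches t_k.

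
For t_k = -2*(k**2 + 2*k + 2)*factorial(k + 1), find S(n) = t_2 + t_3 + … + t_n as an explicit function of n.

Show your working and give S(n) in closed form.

t_(k+1)/t_k = (k + 2)*(2*k + (k + 1)**2 + 4)/(k**2 + 2*k + 2).
A = k + 2, B = 1, C = k**2 + 2*k + 2.
Key eq: (k + 2)·f(k+1) = (1)·f(k) + (k**2 + 2*k + 2).
d = 1 from the (1,0,2) case.
Solve for f: f(k) = k (degree 1 ≤ 1).
R(k) = B(k−1)·f(k)/C(k) = k/(k**2 + 2*k + 2); s_k = R·t_k = -2*k*factorial(k + 1).
Verify: -2*(k**2 + 2*k + 2)*factorial(k + 1) matches t_k.
Telescope: S(n) = s_(n+1) − s_(2) = -2*(n + 1)*factorial(n + 2) − (-24) = -2*n*factorial(n + 2) - 2*factorial(n + 2) + 24.

S(n) = -2*n*factorial(n + 2) - 2*factorial(n + 2) + 24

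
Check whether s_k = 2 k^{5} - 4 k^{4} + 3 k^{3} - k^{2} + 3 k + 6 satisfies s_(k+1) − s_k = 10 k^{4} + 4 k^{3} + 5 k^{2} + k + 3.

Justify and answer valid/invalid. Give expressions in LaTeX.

valid; difference matches t_k

s_(k+1) = 2*k**5 + 6*k**4 + 7*k**3 + 4*k**2 + 4*k + 9
s_(k+1) − s_k = 10*k**4 + 4*k**3 + 5*k**2 + k + 3
(s_(k+1) − s_k) − t_k = 0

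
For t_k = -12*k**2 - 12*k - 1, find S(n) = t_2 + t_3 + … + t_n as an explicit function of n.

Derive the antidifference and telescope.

S(n) = -4*n**3 - 12*n**2 - 9*n + 25

Step 1: r(k) = (12*k**2 + 36*k + 25)/(12*k**2 + 12*k + 1).
A = 1, B = 1, C = k**2 + k + 1/12.
f must satisfy (1)·f(k+1) − (1)·f(k) = k**2 + k + 1/12.
deg f ≤ 3 (via 0,0,2).
Match coefficients ⇒ f(k) = k*(4*k**2 - 3)/12.
Get s_k = R·t_k = k*(3 - 4*k**2) with R(k) = B(k−1)f(k)/C(k) = k*(4*k**2 - 3)/(12*k**2 + 12*k + 1).
Check: Δs_k = -12*k**2 - 12*k - 1. ✓
Telescope: S(n) = s_(n+1) − s_(2) = -4*n**3 - 12*n**2 - 9*n - 1 − (-26) = -4*n**3 - 12*n**2 - 9*n + 25.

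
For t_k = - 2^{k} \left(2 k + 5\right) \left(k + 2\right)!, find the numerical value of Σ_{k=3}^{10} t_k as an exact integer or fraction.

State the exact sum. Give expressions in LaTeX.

Σ = -12752938597440

Step 1: r(k) = 2*(k + 3)*(2*k + 7)/(2*k + 5).
A = 2*k + 6, B = 1, C = k + 5/2.
Key eq: (2*k + 6)·f(k+1) = (1)·f(k) + (k + 5/2).
Bound: deg f ≤ 0.
Solving with deg f ≤ 0: f(k) = 1/2.
R(k) = B(k−1)·f(k)/C(k) = 1/(2*k + 5); s_k = R·t_k = -2**k*factorial(k + 2).
Verify: -2**k*(2*k + 5)*factorial(k + 2) matches t_k.
Evaluate s at k=11 and k=3: -12752938598400 and -960; difference -12752938597440.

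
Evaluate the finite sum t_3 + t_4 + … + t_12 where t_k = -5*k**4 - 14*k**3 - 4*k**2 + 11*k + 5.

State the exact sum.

Σ = -390220

Ratio r(k) = (5*k**4 + 34*k**3 + 76*k**2 + 59*k + 7)/(5*k**4 + 14*k**3 + 4*k**2 - 11*k - 5).
Normal form (A,B,C) = (1, 1, k**4 + 14*k**3/5 + 4*k**2/5 - 11*k/5 - 1).
Need (1)·f(k+1) − (1)·f(k) = k**4 + 14*k**3/5 + 4*k**2/5 - 11*k/5 - 1.
deg f ≤ 5 (via 0,0,4).
Match coefficients ⇒ f(k) = k*(k**4 + k**3 - 4*k**2 - 4*k + 1)/5.
Get s_k = R·t_k = k*(-k**4 - k**3 + 4*k**2 + 4*k - 1) with R(k) = B(k−1)f(k)/C(k) = k*(k**4 + k**3 - 4*k**2 - 4*k + 1)/(5*k**4 + 14*k**3 + 4*k**2 - 11*k - 5).
Δs = -5*k**4 - 14*k**3 - 4*k**2 + 11*k + 5, as required.
Evaluate s at k=13 and k=3: -390403 and -183; difference -390220.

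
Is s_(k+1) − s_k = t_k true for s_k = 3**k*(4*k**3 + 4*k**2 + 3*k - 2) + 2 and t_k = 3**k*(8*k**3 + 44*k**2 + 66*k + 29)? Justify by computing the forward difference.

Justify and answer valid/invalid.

s_(k+1) = 3**(k + 1)*(3*k + 4*(k + 1)**3 + 4*(k + 1)**2 + 1) + 2
s_(k+1) − s_k = 3**k*(8*k**3 + 44*k**2 + 66*k + 29)
(s_(k+1) − s_k) − t_k = 0

Valid — Δs_k = t_k.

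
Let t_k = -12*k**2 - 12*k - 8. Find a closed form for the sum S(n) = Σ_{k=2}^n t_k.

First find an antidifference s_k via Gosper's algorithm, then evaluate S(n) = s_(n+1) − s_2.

r(k) = (3*k**2 + 9*k + 8)/(3*k**2 + 3*k + 2) after simplifying.
Gosper form: A/B · C(k+1)/C(k) with A=1, B=1, C=k**2 + k + 2/3.
Key eq: (1)·f(k+1) = (1)·f(k) + (k**2 + k + 2/3).
From deg A=0, deg B=0, deg C=2: d=3.
Coefficient equations give f(k) = k*(k**2 + 1)/3.
So s_k = (B(k−1)f/C)·t_k = (k*(k**2 + 1)/(3*k**2 + 3*k + 2))·t_k = 4*k*(-k**2 - 1).
s_(k+1) − s_k = -12*k**2 - 12*k - 8 = t_k.
Σ_(k=2)^n t_k = s_(n+1) − s_(2) = (-4*n**3 - 12*n**2 - 16*n - 8) − (-40), i.e. -4*n**3 - 12*n**2 - 16*n + 32.

S(n) = -4*n**3 - 12*n**2 - 16*n + 32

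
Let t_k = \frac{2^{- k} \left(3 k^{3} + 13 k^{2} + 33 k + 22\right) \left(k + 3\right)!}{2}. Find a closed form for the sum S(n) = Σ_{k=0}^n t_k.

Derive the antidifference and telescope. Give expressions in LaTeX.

t_(k+1)/t_k = (3*k**4 + 34*k**3 + 156*k**2 + 343*k + 284)/(2*(3*k**3 + 13*k**2 + 33*k + 22)).
Take A(k)=k/2 + 2, B(k)=1, C(k)=k**3 + 13*k**2/3 + 11*k + 22/3.
Set up (k/2 + 2)·f(k+1) − (1)·f(k) − (k**3 + 13*k**2/3 + 11*k + 22/3) = 0.
deg f ≤ 2 (via 1,0,3).
Coefficient equations give f(k) = 2*(3*k**2 + k + 3)/3.
Then R = B(k−1)f/C = 2*(3*k**2 + k + 3)/(3*k**3 + 13*k**2 + 33*k + 22), so s_k = R(k)·t_k = (3*k**2 + k + 3)*factorial(k + 3)/2**k.
Δs = (3*k**3 + 13*k**2 + 33*k + 22)*factorial(k + 3)/(2*2**k), as required.
Σ_(k=0)^n t_k = s_(n+1) − s_(0) = (2**(-n - 1)*(3*n**2 + 7*n + 7)*factorial(n + 4)) − (18), i.e. (-36*2**n + 3*n**6*factorial(n) + 37*n**5*factorial(n) + 182*n**4*factorial(n) + 465*n**3*factorial(n) + 667*n**2*factorial(n) + 518*n*factorial(n) + 168*factorial(n))/(2*2**n).

S(n) = \frac{2^{- n} \left(- 36 \cdot 2^{n} + 3 n^{6} n! + 37 n^{5} n! + 182 n^{4} n! + 465 n^{3} n! + 667 n^{2} n! + 518 n n! + 168 n!\right)}{2}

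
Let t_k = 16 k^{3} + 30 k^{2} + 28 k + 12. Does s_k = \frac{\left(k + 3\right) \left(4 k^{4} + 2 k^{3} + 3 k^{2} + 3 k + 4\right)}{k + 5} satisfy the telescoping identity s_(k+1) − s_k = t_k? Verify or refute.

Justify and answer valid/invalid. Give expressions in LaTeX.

Invalid: residual \frac{2 \left(- 12 k^{4} - 108 k^{3} - 175 k^{2} - 149 k - 56\right)}{k^{2} + 11 k + 30} ≠ 0.

s_(k+1) = (4*k**5 + 34*k**4 + 105*k**3 + 163*k**2 + 140*k + 64)/(k + 6)
s_(k+1) − s_k = 2*(8*k**5 + 91*k**4 + 311*k**3 + 435*k**2 + 337*k + 124)/(k**2 + 11*k + 30)
(s_(k+1) − s_k) − t_k = 2*(-12*k**4 - 108*k**3 - 175*k**2 - 149*k - 56)/(k**2 + 11*k + 30)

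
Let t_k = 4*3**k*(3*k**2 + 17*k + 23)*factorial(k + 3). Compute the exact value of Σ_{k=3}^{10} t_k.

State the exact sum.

Σ = 741281892057596160

r(k) = 3*(3*k**3 + 35*k**2 + 135*k + 172)/(3*k**2 + 17*k + 23) after simplifying.
A = 3*k + 12, B = 1, C = k**2 + 17*k/3 + 23/3.
Need (3*k + 12)·f(k+1) − (1)·f(k) = k**2 + 17*k/3 + 23/3.
deg f ≤ 1 (via 1,0,2).
Solving with deg f ≤ 1: f(k) = (k + 1)/3.
Get s_k = R·t_k = 4*3**k*(k + 1)*factorial(k + 3) with R(k) = B(k−1)f(k)/C(k) = (k + 1)/(3*k**2 + 17*k + 23).
Δs = 4*3**k*(3*k**2 + 17*k + 23)*factorial(k + 3), as required.
Evaluate s at k=11 and k=3: 741281892057907200 and 311040; difference 741281892057596160.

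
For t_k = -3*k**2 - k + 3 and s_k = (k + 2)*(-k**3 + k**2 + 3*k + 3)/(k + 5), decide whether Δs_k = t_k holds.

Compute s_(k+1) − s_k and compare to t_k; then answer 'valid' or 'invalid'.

s_(k+1) = (k + 3)*(3*k - (k + 1)**3 + (k + 1)**2 + 6)/(k + 6)
s_(k+1) − s_k = (-3*k**4 - 28*k**3 - 47*k**2 + 18*k + 54)/(k**2 + 11*k + 30)
(s_(k+1) − s_k) − t_k = 3*(2*k**3 + 17*k**2 + 5*k - 12)/(k**2 + 11*k + 30)

Invalid: residual 3*(2*k**3 + 17*k**2 + 5*k - 12)/(k**2 + 11*k + 30) ≠ 0.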